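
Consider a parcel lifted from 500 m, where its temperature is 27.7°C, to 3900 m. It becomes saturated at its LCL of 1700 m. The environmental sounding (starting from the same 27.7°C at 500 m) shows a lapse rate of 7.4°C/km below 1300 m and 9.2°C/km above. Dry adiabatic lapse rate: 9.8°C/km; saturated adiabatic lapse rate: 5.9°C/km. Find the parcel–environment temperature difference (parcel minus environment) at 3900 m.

+5.1°C (parcel warmer than environment)

Parcel:
  500–1700 m, dry: Δz = 1.2 km ⇒ ΔT = -11.76°C; T = 15.94°C
  1700–3900 m, saturated: Δz = 2.2 km ⇒ ΔT = -12.98°C; T = 2.96°C
Environment:
  500–1300 m, environment, lower layer: Δz = 0.8 km ⇒ ΔT = -5.92°C; T = 21.78°C
  1300–3900 m, environment, upper layer: Δz = 2.6 km ⇒ ΔT = -23.92°C; T = -2.14°C
T_parcel − T_env = 2.96 − (-2.14) = +5.1°C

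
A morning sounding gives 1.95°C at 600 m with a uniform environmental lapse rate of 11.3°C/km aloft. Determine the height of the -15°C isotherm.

Height above start = (1.95 − (-15)) / 11.3 = 1.5 km
Altitude = 600 m + 1500 m = 2100 m

2100 m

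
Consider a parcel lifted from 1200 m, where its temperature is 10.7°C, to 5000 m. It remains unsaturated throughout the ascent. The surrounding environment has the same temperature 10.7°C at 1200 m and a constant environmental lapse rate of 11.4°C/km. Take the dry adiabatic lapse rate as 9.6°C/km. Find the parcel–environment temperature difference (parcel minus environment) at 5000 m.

+6.84°C (parcel warmer than environment)

Parcel:
  From 1200 m to 5000 m (dry): cools by 9.6 × 3.8 = 36.48°C, giving -25.78°C.
Environment:
  From 1200 m to 5000 m (environment): cools by 11.4 × 3.8 = 43.32°C, giving -32.62°C.
T_parcel − T_env = -25.78 − (-32.62) = +6.84°C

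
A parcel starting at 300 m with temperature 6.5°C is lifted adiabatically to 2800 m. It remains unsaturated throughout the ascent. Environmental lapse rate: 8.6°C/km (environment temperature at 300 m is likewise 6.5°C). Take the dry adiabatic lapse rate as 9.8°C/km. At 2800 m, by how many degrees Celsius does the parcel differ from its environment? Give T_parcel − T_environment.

-3°C (parcel cooler than environment)

Parcel:
  300–2800 m, dry: Δz = 2.5 km ⇒ ΔT = -24.5°C; T = -18°C
Environment:
  300–2800 m, environment: Δz = 2.5 km ⇒ ΔT = -21.5°C; T = -15°C
T_parcel − T_env = -18 − (-15) = -3°C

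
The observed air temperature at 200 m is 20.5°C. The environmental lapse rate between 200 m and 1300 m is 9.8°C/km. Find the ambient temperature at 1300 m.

200–1300 m, environmental: Δz = 1.1 km ⇒ ΔT = -10.78°C; T = 9.72°C

9.72°C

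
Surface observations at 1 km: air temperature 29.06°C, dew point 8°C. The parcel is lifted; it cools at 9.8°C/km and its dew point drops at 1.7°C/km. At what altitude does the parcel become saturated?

3.6 km

T and T_d converge at 9.8 − 1.7 = 8.1°C per km
Height above start = (29.06 − 8) / 8.1 = 2.6 km
LCL altitude = 1000 m + 2600 m = 3600 m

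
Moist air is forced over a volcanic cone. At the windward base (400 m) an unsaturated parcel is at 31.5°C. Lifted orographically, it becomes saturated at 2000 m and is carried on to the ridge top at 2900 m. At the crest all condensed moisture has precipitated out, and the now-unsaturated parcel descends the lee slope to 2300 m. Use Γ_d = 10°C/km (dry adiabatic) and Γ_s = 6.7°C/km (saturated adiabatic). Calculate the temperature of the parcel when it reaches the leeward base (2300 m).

400–2000 m, dry: Δz = 1.6 km ⇒ ΔT = -16°C; T = 15.5°C
2000–2900 m, saturated: Δz = 0.9 km ⇒ ΔT = -6.03°C; T = 9.47°C
2900–2300 m, dry descent: Δz = 0.6 km ⇒ ΔT = +6°C; T = 15.47°C

15.47°C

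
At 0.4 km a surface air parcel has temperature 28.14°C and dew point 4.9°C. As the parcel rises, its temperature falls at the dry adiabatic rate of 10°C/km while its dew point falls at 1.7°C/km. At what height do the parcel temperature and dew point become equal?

3.2 km

T and T_d converge at 10 − 1.7 = 8.3°C per km
Height above start = (28.14 − 4.9) / 8.3 = 2.8 km
LCL altitude = 400 m + 2800 m = 3200 m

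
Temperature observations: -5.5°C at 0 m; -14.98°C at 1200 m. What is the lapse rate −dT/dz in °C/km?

Γ = −ΔT/Δz = (-5.5 − (-14.98)) / (1200 − 0) m
  = 9.48°C / 1.2 km = 7.9°C/km

7.9°C/km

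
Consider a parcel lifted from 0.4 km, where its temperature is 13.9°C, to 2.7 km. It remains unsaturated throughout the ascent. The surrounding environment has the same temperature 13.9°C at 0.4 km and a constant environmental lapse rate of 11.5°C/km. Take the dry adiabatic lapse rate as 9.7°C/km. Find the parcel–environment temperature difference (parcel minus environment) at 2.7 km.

+4.14°C (parcel warmer than environment)

Parcel:
  From 400 m to 2700 m (dry): cools by 9.7 × 2.3 = 22.31°C, giving -8.41°C.
Environment:
  From 400 m to 2700 m (environment): cools by 11.5 × 2.3 = 26.45°C, giving -12.55°C.
T_parcel − T_env = -8.41 − (-12.55) = +4.14°C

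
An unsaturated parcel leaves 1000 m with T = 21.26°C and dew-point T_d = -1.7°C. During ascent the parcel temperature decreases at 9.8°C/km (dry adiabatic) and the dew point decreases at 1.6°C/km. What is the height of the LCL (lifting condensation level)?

T and T_d converge at 9.8 − 1.6 = 8.2°C per km
Height above start = (21.26 − (-1.7)) / 8.2 = 2.8 km
LCL altitude = 1000 m + 2800 m = 3800 m

3800 m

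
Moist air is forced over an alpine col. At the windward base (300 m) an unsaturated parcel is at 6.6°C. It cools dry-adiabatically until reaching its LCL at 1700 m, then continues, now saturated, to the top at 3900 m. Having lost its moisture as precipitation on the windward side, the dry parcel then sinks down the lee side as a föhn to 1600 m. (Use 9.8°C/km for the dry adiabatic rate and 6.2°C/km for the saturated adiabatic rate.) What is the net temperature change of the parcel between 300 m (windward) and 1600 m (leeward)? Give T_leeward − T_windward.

From 300 m to 1700 m (dry): cools by 9.8 × 1.4 = 13.72°C, giving -7.12°C.
From 1700 m to 3900 m (saturated): cools by 6.2 × 2.2 = 13.64°C, giving -20.76°C.
From 3900 m to 1600 m (dry descent): warms by 9.8 × 2.3 = 22.54°C, giving 1.78°C.
Net change vs windward start: 1.78 − 6.6 = -4.82°C

-4.82°C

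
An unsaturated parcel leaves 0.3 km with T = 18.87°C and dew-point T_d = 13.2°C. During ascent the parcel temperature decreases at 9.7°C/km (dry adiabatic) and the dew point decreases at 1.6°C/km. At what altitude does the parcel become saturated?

T and T_d converge at 9.7 − 1.6 = 8.1°C per km
Height above start = (18.87 − 13.2) / 8.1 = 0.7 km
LCL altitude = 300 m + 700 m = 1000 m

1 km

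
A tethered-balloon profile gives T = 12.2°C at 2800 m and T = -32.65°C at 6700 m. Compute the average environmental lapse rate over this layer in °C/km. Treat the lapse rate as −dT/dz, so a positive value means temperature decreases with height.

11.5°C/km

Γ = −ΔT/Δz = (12.2 − (-32.65)) / (6700 − 2800) m
  = 44.85°C / 3.9 km = 11.5°C/km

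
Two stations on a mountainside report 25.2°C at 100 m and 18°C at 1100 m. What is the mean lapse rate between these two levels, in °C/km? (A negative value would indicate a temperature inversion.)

7.2°C/km

Γ = −ΔT/Δz = (25.2 − 18) / (1100 − 100) m
  = 7.2°C / 1 km = 7.2°C/km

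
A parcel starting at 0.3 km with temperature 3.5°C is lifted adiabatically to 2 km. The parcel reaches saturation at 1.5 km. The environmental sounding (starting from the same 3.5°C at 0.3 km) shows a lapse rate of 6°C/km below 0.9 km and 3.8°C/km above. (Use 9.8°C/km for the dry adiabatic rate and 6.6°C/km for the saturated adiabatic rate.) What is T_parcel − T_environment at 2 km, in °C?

-7.28°C (parcel cooler than environment)

Parcel:
  Dry to 1500 m: -9.8 × 1.2 km = -11.76°C, so T = -8.26°C.
  Saturated to 2000 m: -6.6 × 0.5 km = -3.3°C, so T = -11.56°C.
Environment:
  Environment, lower layer to 900 m: -6 × 0.6 km = -3.6°C, so T = -0.1°C.
  Environment, upper layer to 2000 m: -3.8 × 1.1 km = -4.18°C, so T = -4.28°C.
T_parcel − T_env = -11.56 − (-4.28) = -7.28°C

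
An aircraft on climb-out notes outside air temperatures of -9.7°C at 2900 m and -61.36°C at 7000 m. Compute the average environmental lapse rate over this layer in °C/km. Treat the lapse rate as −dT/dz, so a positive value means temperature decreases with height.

12.6°C/km

Γ = −ΔT/Δz = (-9.7 − (-61.36)) / (7000 − 2900) m
  = 51.66°C / 4.1 km = 12.6°C/km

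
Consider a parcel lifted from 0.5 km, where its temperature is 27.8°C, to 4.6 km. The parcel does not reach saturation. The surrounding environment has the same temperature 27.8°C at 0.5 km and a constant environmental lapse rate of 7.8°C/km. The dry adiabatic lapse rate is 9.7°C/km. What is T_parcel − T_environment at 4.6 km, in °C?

-7.79°C (parcel cooler than environment)

Parcel:
  Dry to 4600 m: -9.7 × 4.1 km = -39.77°C, so T = -11.97°C.
Environment:
  Environment to 4600 m: -7.8 × 4.1 km = -31.98°C, so T = -4.18°C.
T_parcel − T_env = -11.97 − (-4.18) = -7.79°C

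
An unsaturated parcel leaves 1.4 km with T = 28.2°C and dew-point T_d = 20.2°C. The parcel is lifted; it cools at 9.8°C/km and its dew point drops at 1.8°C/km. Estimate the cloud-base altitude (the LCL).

T and T_d converge at 9.8 − 1.8 = 8°C per km
Height above start = (28.2 − 20.2) / 8 = 1 km
LCL altitude = 1400 m + 1000 m = 2400 m

2.4 km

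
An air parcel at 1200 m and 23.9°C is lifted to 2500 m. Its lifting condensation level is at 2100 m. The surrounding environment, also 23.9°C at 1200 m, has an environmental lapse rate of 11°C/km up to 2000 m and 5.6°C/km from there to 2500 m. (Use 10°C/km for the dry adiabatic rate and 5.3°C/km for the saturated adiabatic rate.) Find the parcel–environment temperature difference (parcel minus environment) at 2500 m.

Parcel:
  1200–2100 m, dry: Δz = 0.9 km ⇒ ΔT = -9°C; T = 14.9°C
  2100–2500 m, saturated: Δz = 0.4 km ⇒ ΔT = -2.12°C; T = 12.78°C
Environment:
  1200–2000 m, environment, lower layer: Δz = 0.8 km ⇒ ΔT = -8.8°C; T = 15.1°C
  2000–2500 m, environment, upper layer: Δz = 0.5 km ⇒ ΔT = -2.8°C; T = 12.3°C
T_parcel − T_env = 12.78 − 12.3 = +0.48°C

+0.48°C (parcel warmer than environment)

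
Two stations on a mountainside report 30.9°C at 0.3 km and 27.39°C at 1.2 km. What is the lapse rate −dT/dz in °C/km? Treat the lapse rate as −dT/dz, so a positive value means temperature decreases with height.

Γ = −ΔT/Δz = (30.9 − 27.39) / (1200 − 300) m
  = 3.51°C / 0.9 km = 3.9°C/km

3.9°C/km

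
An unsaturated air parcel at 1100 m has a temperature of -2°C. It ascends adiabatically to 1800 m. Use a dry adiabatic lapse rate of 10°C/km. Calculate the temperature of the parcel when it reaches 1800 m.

1100 → 1800 m (dry adiabatic, 10°C/km): ΔT = -10 × 0.7 = -7°C → T = -9°C

-9°C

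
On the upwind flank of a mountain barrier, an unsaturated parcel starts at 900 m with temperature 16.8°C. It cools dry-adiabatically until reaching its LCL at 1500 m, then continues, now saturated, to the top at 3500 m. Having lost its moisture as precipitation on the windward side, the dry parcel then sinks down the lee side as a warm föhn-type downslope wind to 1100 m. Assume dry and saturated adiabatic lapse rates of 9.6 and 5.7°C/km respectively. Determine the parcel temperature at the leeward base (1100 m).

900 → 1500 m (dry, 9.6°C/km): ΔT = -9.6 × 0.6 = -5.76°C → T = 11.04°C
1500 → 3500 m (saturated, 5.7°C/km): ΔT = -5.7 × 2 = -11.4°C → T = -0.36°C
3500 → 1100 m (dry descent, 9.6°C/km): ΔT = +9.6 × 2.4 = +23.04°C → T = 22.68°C

22.68°C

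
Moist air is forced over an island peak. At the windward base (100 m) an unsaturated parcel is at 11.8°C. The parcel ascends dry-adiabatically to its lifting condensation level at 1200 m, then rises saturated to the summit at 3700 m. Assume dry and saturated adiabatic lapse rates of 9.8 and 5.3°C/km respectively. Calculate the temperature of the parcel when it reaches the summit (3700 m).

100 → 1200 m (dry, 9.8°C/km): ΔT = -9.8 × 1.1 = -10.78°C → T = 1.02°C
1200 → 3700 m (saturated, 5.3°C/km): ΔT = -5.3 × 2.5 = -13.25°C → T = -12.23°C

-12.23°C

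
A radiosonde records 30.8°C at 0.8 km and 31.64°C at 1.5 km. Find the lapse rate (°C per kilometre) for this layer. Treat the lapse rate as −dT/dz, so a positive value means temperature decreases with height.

Γ = −ΔT/Δz = (30.8 − 31.64) / (1500 − 800) m
  = -0.84°C / 0.7 km = -1.2°C/km

-1.2°C/km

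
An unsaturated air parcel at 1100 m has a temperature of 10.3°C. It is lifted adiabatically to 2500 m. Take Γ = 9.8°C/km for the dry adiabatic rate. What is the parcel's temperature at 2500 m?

-3.42°C

From 1100 m to 2500 m (dry adiabatic): cools by 9.8 × 1.4 = 13.72°C, giving -3.42°C.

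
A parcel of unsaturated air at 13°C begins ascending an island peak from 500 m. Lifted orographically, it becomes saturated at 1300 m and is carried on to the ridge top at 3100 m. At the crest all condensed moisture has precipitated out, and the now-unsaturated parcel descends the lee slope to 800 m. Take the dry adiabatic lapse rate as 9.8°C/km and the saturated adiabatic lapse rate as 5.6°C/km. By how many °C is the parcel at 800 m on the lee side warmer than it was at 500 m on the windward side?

+4.62°C

500–1300 m, dry: Δz = 0.8 km ⇒ ΔT = -7.84°C; T = 5.16°C
1300–3100 m, saturated: Δz = 1.8 km ⇒ ΔT = -10.08°C; T = -4.92°C
3100–800 m, dry descent: Δz = 2.3 km ⇒ ΔT = +22.54°C; T = 17.62°C
Net change vs windward start: 17.62 − 13 = +4.62°C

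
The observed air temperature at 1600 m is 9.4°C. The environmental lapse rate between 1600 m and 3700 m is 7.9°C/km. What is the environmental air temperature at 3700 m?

1600–3700 m, environmental: Δz = 2.1 km ⇒ ΔT = -16.59°C; T = -7.19°C

-7.19°C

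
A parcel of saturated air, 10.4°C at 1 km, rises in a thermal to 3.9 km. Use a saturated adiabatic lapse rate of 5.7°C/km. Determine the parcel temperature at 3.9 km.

1000 → 3900 m (saturated adiabatic, 5.7°C/km): ΔT = -5.7 × 2.9 = -16.53°C → T = -6.13°C

-6.13°C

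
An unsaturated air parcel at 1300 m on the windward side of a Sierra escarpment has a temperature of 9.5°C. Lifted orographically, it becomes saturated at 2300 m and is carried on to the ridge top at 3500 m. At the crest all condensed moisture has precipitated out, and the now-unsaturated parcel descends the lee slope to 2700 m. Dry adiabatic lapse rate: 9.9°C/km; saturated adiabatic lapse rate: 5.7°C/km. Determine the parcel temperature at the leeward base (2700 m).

Dry to 2300 m: -9.9 × 1 km = -9.9°C, so T = -0.4°C.
Saturated to 3500 m: -5.7 × 1.2 km = -6.84°C, so T = -7.24°C.
Dry descent to 2700 m: +9.9 × 0.8 km = +7.92°C, so T = 0.68°C.

0.68°C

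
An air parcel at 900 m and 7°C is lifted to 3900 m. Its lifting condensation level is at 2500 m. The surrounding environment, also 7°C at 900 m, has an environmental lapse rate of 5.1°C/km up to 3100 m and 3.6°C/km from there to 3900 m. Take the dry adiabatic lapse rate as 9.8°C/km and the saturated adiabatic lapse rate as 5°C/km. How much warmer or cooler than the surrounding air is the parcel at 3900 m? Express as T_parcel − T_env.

Parcel:
  Dry to 2500 m: -9.8 × 1.6 km = -15.68°C, so T = -8.68°C.
  Saturated to 3900 m: -5 × 1.4 km = -7°C, so T = -15.68°C.
Environment:
  Environment, lower layer to 3100 m: -5.1 × 2.2 km = -11.22°C, so T = -4.22°C.
  Environment, upper layer to 3900 m: -3.6 × 0.8 km = -2.88°C, so T = -7.1°C.
T_parcel − T_env = -15.68 − (-7.1) = -8.58°C

-8.58°C (parcel cooler than environment)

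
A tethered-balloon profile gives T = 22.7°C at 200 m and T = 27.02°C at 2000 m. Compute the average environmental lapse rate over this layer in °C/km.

Γ = −ΔT/Δz = (22.7 − 27.02) / (2000 − 200) m
  = -4.32°C / 1.8 km = -2.4°C/km

-2.4°C/km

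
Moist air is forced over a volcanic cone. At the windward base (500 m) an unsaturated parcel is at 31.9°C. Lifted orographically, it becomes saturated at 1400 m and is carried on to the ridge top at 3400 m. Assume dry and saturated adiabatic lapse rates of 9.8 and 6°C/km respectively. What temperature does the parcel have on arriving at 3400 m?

500–1400 m, dry: Δz = 0.9 km ⇒ ΔT = -8.82°C; T = 23.08°C
1400–3400 m, saturated: Δz = 2 km ⇒ ΔT = -12°C; T = 11.08°C

11.08°C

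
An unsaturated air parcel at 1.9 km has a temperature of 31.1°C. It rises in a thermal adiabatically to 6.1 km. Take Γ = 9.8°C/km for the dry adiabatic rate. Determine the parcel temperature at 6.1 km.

1900–6100 m, dry adiabatic: Δz = 4.2 km ⇒ ΔT = -41.16°C; T = -10.06°C

-10.06°C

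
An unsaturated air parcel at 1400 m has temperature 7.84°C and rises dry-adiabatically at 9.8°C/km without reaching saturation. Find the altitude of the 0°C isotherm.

2200 m

Height above start = (7.84 − 0) / 9.8 = 0.8 km
Altitude = 1400 m + 800 m = 2200 m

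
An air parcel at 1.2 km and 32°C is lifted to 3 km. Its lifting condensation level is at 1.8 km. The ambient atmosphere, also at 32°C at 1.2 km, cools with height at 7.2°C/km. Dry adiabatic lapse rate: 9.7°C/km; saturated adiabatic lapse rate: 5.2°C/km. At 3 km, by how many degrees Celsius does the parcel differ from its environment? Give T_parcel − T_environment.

+0.9°C (parcel warmer than environment)

Parcel:
  Dry to 1800 m: -9.7 × 0.6 km = -5.82°C, so T = 26.18°C.
  Saturated to 3000 m: -5.2 × 1.2 km = -6.24°C, so T = 19.94°C.
Environment:
  Environment to 3000 m: -7.2 × 1.8 km = -12.96°C, so T = 19.04°C.
T_parcel − T_env = 19.94 − 19.04 = +0.9°C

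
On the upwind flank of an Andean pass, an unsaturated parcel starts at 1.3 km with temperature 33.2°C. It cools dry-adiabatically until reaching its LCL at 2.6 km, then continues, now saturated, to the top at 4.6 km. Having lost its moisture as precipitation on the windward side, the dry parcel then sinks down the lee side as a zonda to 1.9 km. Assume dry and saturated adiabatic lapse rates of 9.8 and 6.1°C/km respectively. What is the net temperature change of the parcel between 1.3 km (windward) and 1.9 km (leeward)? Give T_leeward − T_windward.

1300–2600 m, dry: Δz = 1.3 km ⇒ ΔT = -12.74°C; T = 20.46°C
2600–4600 m, saturated: Δz = 2 km ⇒ ΔT = -12.2°C; T = 8.26°C
4600–1900 m, dry descent: Δz = 2.7 km ⇒ ΔT = +26.46°C; T = 34.72°C
Net change vs windward start: 34.72 − 33.2 = +1.52°C

+1.52°C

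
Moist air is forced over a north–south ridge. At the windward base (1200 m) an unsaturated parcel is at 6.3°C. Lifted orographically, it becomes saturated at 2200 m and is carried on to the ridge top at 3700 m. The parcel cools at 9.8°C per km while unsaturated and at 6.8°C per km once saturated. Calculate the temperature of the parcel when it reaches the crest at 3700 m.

From 1200 m to 2200 m (dry): cools by 9.8 × 1 = 9.8°C, giving -3.5°C.
From 2200 m to 3700 m (saturated): cools by 6.8 × 1.5 = 10.2°C, giving -13.7°C.

-13.7°C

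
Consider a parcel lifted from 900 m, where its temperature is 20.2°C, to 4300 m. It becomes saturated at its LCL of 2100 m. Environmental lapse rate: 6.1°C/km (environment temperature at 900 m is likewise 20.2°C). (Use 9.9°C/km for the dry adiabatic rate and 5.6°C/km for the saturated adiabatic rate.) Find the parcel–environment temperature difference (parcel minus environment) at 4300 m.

-3.46°C (parcel cooler than environment)

Parcel:
  Dry to 2100 m: -9.9 × 1.2 km = -11.88°C, so T = 8.32°C.
  Saturated to 4300 m: -5.6 × 2.2 km = -12.32°C, so T = -4°C.
Environment:
  Environment to 4300 m: -6.1 × 3.4 km = -20.74°C, so T = -0.54°C.
T_parcel − T_env = -4 − (-0.54) = -3.46°C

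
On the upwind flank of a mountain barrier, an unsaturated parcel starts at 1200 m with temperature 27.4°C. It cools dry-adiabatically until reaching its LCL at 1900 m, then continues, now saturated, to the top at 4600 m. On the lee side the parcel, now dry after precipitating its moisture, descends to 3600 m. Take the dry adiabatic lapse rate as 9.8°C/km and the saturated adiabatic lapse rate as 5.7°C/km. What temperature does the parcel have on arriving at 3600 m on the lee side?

1200–1900 m, dry: Δz = 0.7 km ⇒ ΔT = -6.86°C; T = 20.54°C
1900–4600 m, saturated: Δz = 2.7 km ⇒ ΔT = -15.39°C; T = 5.15°C
4600–3600 m, dry descent: Δz = 1 km ⇒ ΔT = +9.8°C; T = 14.95°C

14.95°C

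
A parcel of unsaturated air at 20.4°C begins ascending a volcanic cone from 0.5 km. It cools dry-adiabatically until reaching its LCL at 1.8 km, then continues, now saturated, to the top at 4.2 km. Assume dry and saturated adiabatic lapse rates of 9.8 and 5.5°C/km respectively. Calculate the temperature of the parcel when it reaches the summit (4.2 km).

From 500 m to 1800 m (dry): cools by 9.8 × 1.3 = 12.74°C, giving 7.66°C.
From 1800 m to 4200 m (saturated): cools by 5.5 × 2.4 = 13.2°C, giving -5.54°C.

-5.54°C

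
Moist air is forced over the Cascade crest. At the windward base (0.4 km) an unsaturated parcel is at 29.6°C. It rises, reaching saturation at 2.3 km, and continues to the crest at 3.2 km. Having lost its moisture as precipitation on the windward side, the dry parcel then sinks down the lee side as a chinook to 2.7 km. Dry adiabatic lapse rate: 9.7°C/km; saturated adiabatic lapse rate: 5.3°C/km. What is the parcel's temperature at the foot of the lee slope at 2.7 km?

400–2300 m, dry: Δz = 1.9 km ⇒ ΔT = -18.43°C; T = 11.17°C
2300–3200 m, saturated: Δz = 0.9 km ⇒ ΔT = -4.77°C; T = 6.4°C
3200–2700 m, dry descent: Δz = 0.5 km ⇒ ΔT = +4.85°C; T = 11.25°C

11.25°C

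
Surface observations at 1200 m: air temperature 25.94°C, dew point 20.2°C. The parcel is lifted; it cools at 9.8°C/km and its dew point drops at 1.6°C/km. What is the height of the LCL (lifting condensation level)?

1900 m

T and T_d converge at 9.8 − 1.6 = 8.2°C per km
Height above start = (25.94 − 20.2) / 8.2 = 0.7 km
LCL altitude = 1200 m + 700 m = 1900 m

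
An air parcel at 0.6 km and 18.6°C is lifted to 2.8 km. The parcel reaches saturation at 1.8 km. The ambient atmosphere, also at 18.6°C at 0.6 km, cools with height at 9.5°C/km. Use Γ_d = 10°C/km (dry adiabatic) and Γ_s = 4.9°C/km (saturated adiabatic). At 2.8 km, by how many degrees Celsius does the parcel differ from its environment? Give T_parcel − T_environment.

Parcel:
  600 → 1800 m (dry, 10°C/km): ΔT = -10 × 1.2 = -12°C → T = 6.6°C
  1800 → 2800 m (saturated, 4.9°C/km): ΔT = -4.9 × 1 = -4.9°C → T = 1.7°C
Environment:
  600 → 2800 m (environment, 9.5°C/km): ΔT = -9.5 × 2.2 = -20.9°C → T = -2.3°C
T_parcel − T_env = 1.7 − (-2.3) = +4°C

+4°C (parcel warmer than environment)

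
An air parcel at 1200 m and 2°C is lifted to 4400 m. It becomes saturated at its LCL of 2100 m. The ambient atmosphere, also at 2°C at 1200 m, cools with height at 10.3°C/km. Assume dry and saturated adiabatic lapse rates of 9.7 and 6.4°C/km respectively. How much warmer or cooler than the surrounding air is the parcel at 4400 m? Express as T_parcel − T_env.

Parcel:
  Dry to 2100 m: -9.7 × 0.9 km = -8.73°C, so T = -6.73°C.
  Saturated to 4400 m: -6.4 × 2.3 km = -14.72°C, so T = -21.45°C.
Environment:
  Environment to 4400 m: -10.3 × 3.2 km = -32.96°C, so T = -30.96°C.
T_parcel − T_env = -21.45 − (-30.96) = +9.51°C

+9.51°C (parcel warmer than environment)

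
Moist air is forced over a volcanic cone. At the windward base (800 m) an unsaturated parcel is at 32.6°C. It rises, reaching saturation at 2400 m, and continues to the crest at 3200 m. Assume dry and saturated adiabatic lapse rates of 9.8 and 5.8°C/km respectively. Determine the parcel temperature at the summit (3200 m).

800 → 2400 m (dry, 9.8°C/km): ΔT = -9.8 × 1.6 = -15.68°C → T = 16.92°C
2400 → 3200 m (saturated, 5.8°C/km): ΔT = -5.8 × 0.8 = -4.64°C → T = 12.28°C

12.28°C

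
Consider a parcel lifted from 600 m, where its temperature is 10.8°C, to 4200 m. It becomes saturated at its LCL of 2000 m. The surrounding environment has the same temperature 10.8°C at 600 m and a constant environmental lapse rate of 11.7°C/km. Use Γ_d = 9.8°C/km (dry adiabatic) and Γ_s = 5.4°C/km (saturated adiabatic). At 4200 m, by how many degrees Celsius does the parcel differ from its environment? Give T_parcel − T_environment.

Parcel:
  Dry to 2000 m: -9.8 × 1.4 km = -13.72°C, so T = -2.92°C.
  Saturated to 4200 m: -5.4 × 2.2 km = -11.88°C, so T = -14.8°C.
Environment:
  Environment to 4200 m: -11.7 × 3.6 km = -42.12°C, so T = -31.32°C.
T_parcel − T_env = -14.8 − (-31.32) = +16.52°C

+16.52°C (parcel warmer than environment)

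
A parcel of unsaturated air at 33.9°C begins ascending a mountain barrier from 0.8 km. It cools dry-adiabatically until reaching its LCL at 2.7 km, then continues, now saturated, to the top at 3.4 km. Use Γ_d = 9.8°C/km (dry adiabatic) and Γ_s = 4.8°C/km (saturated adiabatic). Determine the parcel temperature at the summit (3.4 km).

Dry to 2700 m: -9.8 × 1.9 km = -18.62°C, so T = 15.28°C.
Saturated to 3400 m: -4.8 × 0.7 km = -3.36°C, so T = 11.92°C.

11.92°C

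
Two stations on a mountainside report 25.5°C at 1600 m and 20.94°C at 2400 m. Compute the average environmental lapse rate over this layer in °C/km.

Γ = −ΔT/Δz = (25.5 − 20.94) / (2400 − 1600) m
  = 4.56°C / 0.8 km = 5.7°C/km

5.7°C/km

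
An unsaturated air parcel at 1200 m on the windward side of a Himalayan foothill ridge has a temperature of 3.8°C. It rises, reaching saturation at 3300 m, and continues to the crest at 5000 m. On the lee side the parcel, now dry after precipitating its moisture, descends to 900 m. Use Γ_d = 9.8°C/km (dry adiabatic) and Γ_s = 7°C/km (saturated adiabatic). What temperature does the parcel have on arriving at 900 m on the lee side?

From 1200 m to 3300 m (dry): cools by 9.8 × 2.1 = 20.58°C, giving -16.78°C.
From 3300 m to 5000 m (saturated): cools by 7 × 1.7 = 11.9°C, giving -28.68°C.
From 5000 m to 900 m (dry descent): warms by 9.8 × 4.1 = 40.18°C, giving 11.5°C.

11.5°C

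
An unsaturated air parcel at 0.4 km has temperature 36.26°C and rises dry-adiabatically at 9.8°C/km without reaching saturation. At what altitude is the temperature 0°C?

Height above start = (36.26 − 0) / 9.8 = 3.7 km
Altitude = 400 m + 3700 m = 4100 m

4.1 km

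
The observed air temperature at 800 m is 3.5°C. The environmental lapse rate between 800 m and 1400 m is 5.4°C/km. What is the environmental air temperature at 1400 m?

0.26°C

From 800 m to 1400 m (environmental): cools by 5.4 × 0.6 = 3.24°C, giving 0.26°C.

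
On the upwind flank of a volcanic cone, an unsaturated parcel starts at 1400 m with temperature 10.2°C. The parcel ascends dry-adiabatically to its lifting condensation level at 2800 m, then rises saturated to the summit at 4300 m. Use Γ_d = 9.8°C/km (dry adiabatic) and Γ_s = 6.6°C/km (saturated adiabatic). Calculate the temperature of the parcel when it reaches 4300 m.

Dry to 2800 m: -9.8 × 1.4 km = -13.72°C, so T = -3.52°C.
Saturated to 4300 m: -6.6 × 1.5 km = -9.9°C, so T = -13.42°C.

-13.42°C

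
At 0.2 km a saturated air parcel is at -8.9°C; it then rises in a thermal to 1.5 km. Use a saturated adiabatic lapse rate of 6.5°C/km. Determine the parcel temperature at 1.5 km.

-17.35°C

Saturated adiabatic to 1500 m: -6.5 × 1.3 km = -8.45°C, so T = -17.35°C.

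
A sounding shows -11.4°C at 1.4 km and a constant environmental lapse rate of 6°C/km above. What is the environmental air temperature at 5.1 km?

1400–5100 m, environmental: Δz = 3.7 km ⇒ ΔT = -22.2°C; T = -33.6°C

-33.6°C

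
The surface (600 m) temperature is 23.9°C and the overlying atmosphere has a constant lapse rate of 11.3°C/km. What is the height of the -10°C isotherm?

3600 m

Height above start = (23.9 − (-10)) / 11.3 = 3 km
Altitude = 600 m + 3000 m = 3600 m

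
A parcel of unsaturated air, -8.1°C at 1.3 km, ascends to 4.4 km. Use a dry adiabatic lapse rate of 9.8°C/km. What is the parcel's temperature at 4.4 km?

1300–4400 m, dry adiabatic: Δz = 3.1 km ⇒ ΔT = -30.38°C; T = -38.48°C

-38.48°C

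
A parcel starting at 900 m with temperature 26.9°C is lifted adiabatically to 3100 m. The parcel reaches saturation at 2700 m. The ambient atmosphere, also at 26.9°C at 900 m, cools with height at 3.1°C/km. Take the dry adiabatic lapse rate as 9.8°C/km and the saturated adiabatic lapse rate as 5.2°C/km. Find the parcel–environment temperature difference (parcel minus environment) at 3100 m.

Parcel:
  900–2700 m, dry: Δz = 1.8 km ⇒ ΔT = -17.64°C; T = 9.26°C
  2700–3100 m, saturated: Δz = 0.4 km ⇒ ΔT = -2.08°C; T = 7.18°C
Environment:
  900–3100 m, environment: Δz = 2.2 km ⇒ ΔT = -6.82°C; T = 20.08°C
T_parcel − T_env = 7.18 − 20.08 = -12.9°C

-12.9°C (parcel cooler than environment)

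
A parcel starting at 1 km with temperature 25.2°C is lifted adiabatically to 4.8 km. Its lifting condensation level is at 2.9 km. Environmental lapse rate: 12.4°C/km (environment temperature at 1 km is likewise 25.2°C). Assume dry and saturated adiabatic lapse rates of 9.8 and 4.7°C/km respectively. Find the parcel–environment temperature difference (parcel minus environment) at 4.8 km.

+19.57°C (parcel warmer than environment)

Parcel:
  1000–2900 m, dry: Δz = 1.9 km ⇒ ΔT = -18.62°C; T = 6.58°C
  2900–4800 m, saturated: Δz = 1.9 km ⇒ ΔT = -8.93°C; T = -2.35°C
Environment:
  1000–4800 m, environment: Δz = 3.8 km ⇒ ΔT = -47.12°C; T = -21.92°C
T_parcel − T_env = -2.35 − (-21.92) = +19.57°C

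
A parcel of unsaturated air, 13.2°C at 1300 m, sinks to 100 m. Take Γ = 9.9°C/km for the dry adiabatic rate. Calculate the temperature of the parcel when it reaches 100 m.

25.08°C

1300–100 m, dry adiabatic: Δz = 1.2 km ⇒ ΔT = +11.88°C; T = 25.08°C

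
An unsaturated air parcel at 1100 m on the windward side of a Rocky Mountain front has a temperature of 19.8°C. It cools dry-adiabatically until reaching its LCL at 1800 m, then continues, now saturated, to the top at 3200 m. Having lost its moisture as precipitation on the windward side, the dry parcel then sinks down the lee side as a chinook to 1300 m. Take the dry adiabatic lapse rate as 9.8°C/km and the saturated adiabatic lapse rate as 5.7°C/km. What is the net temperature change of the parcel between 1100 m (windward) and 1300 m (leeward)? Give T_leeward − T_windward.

+3.78°C

From 1100 m to 1800 m (dry): cools by 9.8 × 0.7 = 6.86°C, giving 12.94°C.
From 1800 m to 3200 m (saturated): cools by 5.7 × 1.4 = 7.98°C, giving 4.96°C.
From 3200 m to 1300 m (dry descent): warms by 9.8 × 1.9 = 18.62°C, giving 23.58°C.
Net change vs windward start: 23.58 − 19.8 = +3.78°C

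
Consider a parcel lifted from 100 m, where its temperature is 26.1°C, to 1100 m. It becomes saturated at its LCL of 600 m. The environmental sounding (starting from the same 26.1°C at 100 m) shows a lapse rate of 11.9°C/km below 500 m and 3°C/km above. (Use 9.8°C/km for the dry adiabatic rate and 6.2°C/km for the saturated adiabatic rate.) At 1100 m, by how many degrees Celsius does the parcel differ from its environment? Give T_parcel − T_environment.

Parcel:
  Dry to 600 m: -9.8 × 0.5 km = -4.9°C, so T = 21.2°C.
  Saturated to 1100 m: -6.2 × 0.5 km = -3.1°C, so T = 18.1°C.
Environment:
  Environment, lower layer to 500 m: -11.9 × 0.4 km = -4.76°C, so T = 21.34°C.
  Environment, upper layer to 1100 m: -3 × 0.6 km = -1.8°C, so T = 19.54°C.
T_parcel − T_env = 18.1 − 19.54 = -1.44°C

-1.44°C (parcel cooler than environment)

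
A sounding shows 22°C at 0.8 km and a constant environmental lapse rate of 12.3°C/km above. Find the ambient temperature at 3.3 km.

800 → 3300 m (environmental, 12.3°C/km): ΔT = -12.3 × 2.5 = -30.75°C → T = -8.75°C

-8.75°C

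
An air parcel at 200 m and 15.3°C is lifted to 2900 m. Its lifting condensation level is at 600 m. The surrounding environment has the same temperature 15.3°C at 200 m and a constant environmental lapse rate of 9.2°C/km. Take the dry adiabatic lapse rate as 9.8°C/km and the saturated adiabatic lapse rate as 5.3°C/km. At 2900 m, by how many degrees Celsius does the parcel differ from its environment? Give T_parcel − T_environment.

+8.73°C (parcel warmer than environment)

Parcel:
  Dry to 600 m: -9.8 × 0.4 km = -3.92°C, so T = 11.38°C.
  Saturated to 2900 m: -5.3 × 2.3 km = -12.19°C, so T = -0.81°C.
Environment:
  Environment to 2900 m: -9.2 × 2.7 km = -24.84°C, so T = -9.54°C.
T_parcel − T_env = -0.81 − (-9.54) = +8.73°C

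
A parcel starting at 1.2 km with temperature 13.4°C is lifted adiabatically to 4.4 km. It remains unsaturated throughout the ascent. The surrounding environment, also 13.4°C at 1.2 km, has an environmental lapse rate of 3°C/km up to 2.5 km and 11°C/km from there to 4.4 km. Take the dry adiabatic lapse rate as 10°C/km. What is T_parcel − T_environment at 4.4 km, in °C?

-7.2°C (parcel cooler than environment)

Parcel:
  1200 → 4400 m (dry, 10°C/km): ΔT = -10 × 3.2 = -32°C → T = -18.6°C
Environment:
  1200 → 2500 m (environment, lower layer, 3°C/km): ΔT = -3 × 1.3 = -3.9°C → T = 9.5°C
  2500 → 4400 m (environment, upper layer, 11°C/km): ΔT = -11 × 1.9 = -20.9°C → T = -11.4°C
T_parcel − T_env = -18.6 − (-11.4) = -7.2°C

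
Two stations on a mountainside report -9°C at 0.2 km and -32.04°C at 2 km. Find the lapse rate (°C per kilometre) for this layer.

12.8°C/km

Γ = −ΔT/Δz = (-9 − (-32.04)) / (2000 − 200) m
  = 23.04°C / 1.8 km = 12.8°C/km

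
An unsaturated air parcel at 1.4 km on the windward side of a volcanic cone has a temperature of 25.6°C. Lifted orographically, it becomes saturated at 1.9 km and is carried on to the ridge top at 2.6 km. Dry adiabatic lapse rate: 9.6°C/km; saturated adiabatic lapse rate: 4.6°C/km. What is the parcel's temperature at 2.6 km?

Dry to 1900 m: -9.6 × 0.5 km = -4.8°C, so T = 20.8°C.
Saturated to 2600 m: -4.6 × 0.7 km = -3.22°C, so T = 17.58°C.

17.58°C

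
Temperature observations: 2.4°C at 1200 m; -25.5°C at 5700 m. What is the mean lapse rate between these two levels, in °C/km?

6.2°C/km

Γ = −ΔT/Δz = (2.4 − (-25.5)) / (5700 − 1200) m
  = 27.9°C / 4.5 km = 6.2°C/km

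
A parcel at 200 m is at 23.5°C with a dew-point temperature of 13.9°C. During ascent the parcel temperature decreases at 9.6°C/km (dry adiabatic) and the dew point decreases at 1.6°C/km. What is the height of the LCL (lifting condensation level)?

1400 m

T and T_d converge at 9.6 − 1.6 = 8°C per km
Height above start = (23.5 − 13.9) / 8 = 1.2 km
LCL altitude = 200 m + 1200 m = 1400 m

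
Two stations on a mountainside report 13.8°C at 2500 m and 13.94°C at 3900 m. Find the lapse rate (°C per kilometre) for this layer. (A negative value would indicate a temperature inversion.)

Γ = −ΔT/Δz = (13.8 − 13.94) / (3900 − 2500) m
  = -0.14°C / 1.4 km = -0.1°C/km

-0.1°C/km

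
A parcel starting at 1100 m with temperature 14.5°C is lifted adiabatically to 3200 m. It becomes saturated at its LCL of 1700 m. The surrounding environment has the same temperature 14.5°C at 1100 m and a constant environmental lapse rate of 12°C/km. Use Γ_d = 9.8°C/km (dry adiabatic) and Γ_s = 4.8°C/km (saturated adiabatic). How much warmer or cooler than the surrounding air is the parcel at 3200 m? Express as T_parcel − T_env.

Parcel:
  Dry to 1700 m: -9.8 × 0.6 km = -5.88°C, so T = 8.62°C.
  Saturated to 3200 m: -4.8 × 1.5 km = -7.2°C, so T = 1.42°C.
Environment:
  Environment to 3200 m: -12 × 2.1 km = -25.2°C, so T = -10.7°C.
T_parcel − T_env = 1.42 − (-10.7) = +12.12°C

+12.12°C (parcel warmer than environment)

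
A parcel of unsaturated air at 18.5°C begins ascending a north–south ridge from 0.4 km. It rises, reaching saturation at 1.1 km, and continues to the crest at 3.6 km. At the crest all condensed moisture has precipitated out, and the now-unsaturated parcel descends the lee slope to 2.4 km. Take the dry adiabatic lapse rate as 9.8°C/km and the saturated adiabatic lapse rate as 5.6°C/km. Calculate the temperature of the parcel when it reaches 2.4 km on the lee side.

9.4°C

400–1100 m, dry: Δz = 0.7 km ⇒ ΔT = -6.86°C; T = 11.64°C
1100–3600 m, saturated: Δz = 2.5 km ⇒ ΔT = -14°C; T = -2.36°C
3600–2400 m, dry descent: Δz = 1.2 km ⇒ ΔT = +11.76°C; T = 9.4°C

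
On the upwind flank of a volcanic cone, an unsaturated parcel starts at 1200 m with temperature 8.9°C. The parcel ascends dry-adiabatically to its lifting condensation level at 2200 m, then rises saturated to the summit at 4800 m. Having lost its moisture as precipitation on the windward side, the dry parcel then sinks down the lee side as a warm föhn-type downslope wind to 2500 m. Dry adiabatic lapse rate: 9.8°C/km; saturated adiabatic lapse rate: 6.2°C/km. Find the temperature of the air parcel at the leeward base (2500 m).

5.52°C

From 1200 m to 2200 m (dry): cools by 9.8 × 1 = 9.8°C, giving -0.9°C.
From 2200 m to 4800 m (saturated): cools by 6.2 × 2.6 = 16.12°C, giving -17.02°C.
From 4800 m to 2500 m (dry descent): warms by 9.8 × 2.3 = 22.54°C, giving 5.52°C.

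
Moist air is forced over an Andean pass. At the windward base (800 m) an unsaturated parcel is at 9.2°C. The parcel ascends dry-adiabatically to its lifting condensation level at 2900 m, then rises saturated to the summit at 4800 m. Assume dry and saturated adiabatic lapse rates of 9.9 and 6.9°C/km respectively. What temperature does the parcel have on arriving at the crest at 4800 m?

800–2900 m, dry: Δz = 2.1 km ⇒ ΔT = -20.79°C; T = -11.59°C
2900–4800 m, saturated: Δz = 1.9 km ⇒ ΔT = -13.11°C; T = -24.7°C

-24.7°C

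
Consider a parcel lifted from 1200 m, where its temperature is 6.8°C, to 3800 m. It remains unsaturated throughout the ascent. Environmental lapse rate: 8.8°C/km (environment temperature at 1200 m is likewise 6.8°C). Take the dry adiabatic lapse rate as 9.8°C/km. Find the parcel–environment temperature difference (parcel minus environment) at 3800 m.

Parcel:
  From 1200 m to 3800 m (dry): cools by 9.8 × 2.6 = 25.48°C, giving -18.68°C.
Environment:
  From 1200 m to 3800 m (environment): cools by 8.8 × 2.6 = 22.88°C, giving -16.08°C.
T_parcel − T_env = -18.68 − (-16.08) = -2.6°C

-2.6°C (parcel cooler than environment)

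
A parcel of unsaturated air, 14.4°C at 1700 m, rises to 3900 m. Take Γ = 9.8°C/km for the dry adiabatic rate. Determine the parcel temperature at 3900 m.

From 1700 m to 3900 m (dry adiabatic): cools by 9.8 × 2.2 = 21.56°C, giving -7.16°C.

-7.16°C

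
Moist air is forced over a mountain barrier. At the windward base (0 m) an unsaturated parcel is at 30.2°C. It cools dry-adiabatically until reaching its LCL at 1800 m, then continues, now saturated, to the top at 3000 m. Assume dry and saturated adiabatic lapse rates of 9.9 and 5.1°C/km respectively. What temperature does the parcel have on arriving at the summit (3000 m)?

0 → 1800 m (dry, 9.9°C/km): ΔT = -9.9 × 1.8 = -17.82°C → T = 12.38°C
1800 → 3000 m (saturated, 5.1°C/km): ΔT = -5.1 × 1.2 = -6.12°C → T = 6.26°C

6.26°C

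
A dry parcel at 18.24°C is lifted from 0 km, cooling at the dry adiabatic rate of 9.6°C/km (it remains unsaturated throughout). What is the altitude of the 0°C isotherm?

1.9 km

Height above start = (18.24 − 0) / 9.6 = 1.9 km
Altitude = 0 m + 1900 m = 1900 m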